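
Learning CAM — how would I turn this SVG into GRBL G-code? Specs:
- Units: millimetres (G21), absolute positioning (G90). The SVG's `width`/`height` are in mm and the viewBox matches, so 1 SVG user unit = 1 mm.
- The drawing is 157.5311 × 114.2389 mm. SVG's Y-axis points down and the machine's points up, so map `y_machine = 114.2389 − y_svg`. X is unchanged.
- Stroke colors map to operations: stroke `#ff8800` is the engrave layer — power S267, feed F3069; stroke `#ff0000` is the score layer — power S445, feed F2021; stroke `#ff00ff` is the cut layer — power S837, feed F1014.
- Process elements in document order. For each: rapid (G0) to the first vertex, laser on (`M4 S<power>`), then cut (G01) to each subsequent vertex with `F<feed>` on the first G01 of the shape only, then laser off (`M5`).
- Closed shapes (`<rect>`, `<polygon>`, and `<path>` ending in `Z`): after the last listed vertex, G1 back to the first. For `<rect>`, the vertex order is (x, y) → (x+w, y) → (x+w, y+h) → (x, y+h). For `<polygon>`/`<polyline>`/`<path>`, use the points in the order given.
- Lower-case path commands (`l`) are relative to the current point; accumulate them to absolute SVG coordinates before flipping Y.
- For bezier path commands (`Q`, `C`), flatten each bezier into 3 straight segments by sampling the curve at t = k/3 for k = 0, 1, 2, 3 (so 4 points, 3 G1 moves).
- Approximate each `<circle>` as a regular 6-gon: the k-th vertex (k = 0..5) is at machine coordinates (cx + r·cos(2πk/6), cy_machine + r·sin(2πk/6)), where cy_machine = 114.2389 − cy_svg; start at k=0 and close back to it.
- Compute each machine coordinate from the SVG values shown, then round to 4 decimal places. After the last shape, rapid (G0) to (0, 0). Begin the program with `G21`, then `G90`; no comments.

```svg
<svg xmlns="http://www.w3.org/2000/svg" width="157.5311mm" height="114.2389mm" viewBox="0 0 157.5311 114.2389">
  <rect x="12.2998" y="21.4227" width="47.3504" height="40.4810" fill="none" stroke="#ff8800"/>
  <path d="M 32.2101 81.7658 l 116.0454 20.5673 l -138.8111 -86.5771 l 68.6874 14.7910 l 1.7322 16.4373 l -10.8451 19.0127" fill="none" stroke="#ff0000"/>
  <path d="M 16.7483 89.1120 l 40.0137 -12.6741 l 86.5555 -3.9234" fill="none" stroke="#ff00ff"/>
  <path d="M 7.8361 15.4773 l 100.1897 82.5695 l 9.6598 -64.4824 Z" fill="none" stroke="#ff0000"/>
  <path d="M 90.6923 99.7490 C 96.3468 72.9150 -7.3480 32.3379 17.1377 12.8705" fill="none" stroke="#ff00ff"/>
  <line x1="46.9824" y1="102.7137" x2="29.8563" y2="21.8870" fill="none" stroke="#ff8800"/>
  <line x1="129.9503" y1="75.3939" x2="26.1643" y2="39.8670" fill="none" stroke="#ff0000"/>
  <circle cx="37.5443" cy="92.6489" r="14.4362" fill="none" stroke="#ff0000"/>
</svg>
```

1 u = 1 mm; y_m = 114.2389 − y.

[1] `<rect>` rectangle, #ff8800→engrave S267 F3069: (12.2998,92.8162) → (59.6502,92.8162) → (59.6502,52.3352) → (12.2998,52.3352) → (12.2998,92.8162) (closed)

[2] `<path>` open polyline, #ff0000→score S445 F2021: (32.2101,32.4731) → (148.2555,11.9058) → (9.4444,98.4829) → (78.1318,83.6919) → (79.8640,67.2546) → (69.0189,48.2419)

[3] `<path>` open polyline, #ff00ff→cut S837 F1014: (16.7483,25.1269) → (56.7620,37.8010) → (143.3175,41.7244)

[4] `<path>` closed polygon, #ff0000→score S445 F2021: (7.8361,98.7616) → (108.0258,16.1921) → (117.6856,80.6745) → (7.8361,98.7616) (closed)

[5] `<path>` cubic bezier, #ff00ff→cut S837 F1014: (90.6923,14.4899) → (68.6944,44.6141) → (26.5814,76.1553) → (17.1377,101.3684)

[6] `<line>` line segment, #ff8800→engrave S267 F3069: (46.9824,11.5252) → (29.8563,92.3519)

[7] `<line>` line segment, #ff0000→score S445 F2021: (129.9503,38.8450) → (26.1643,74.3719)

[8] `<circle>` circle, #ff0000→score S445 F2021: (51.9805,21.5900) → (44.7624,34.0921) → (30.3262,34.0921) → (23.1081,21.5900) → (30.3262,9.0879) → (44.7624,9.0879) → (51.9805,21.5900) (closed)

G21
G90
G0 X12.2998 Y92.8162
M4 S267
G01 X59.6502 Y92.8162 F3069
G01 X59.6502 Y52.3352
G01 X12.2998 Y52.3352
G01 X12.2998 Y92.8162
M5
G0 X32.2101 Y32.4731
M4 S445
G01 X148.2555 Y11.9058 F2021
G01 X9.4444 Y98.4829
G01 X78.1318 Y83.6919
G01 X79.8640 Y67.2546
G01 X69.0189 Y48.2419
M5
G0 X16.7483 Y25.1269
M4 S837
G01 X56.7620 Y37.8010 F1014
G01 X143.3175 Y41.7244
M5
G0 X7.8361 Y98.7616
M4 S445
G01 X108.0258 Y16.1921 F2021
G01 X117.6856 Y80.6745
G01 X7.8361 Y98.7616
M5
G0 X90.6923 Y14.4899
M4 S837
G01 X68.6944 Y44.6141 F1014
G01 X26.5814 Y76.1553
G01 X17.1377 Y101.3684
M5
G0 X46.9824 Y11.5252
M4 S267
G01 X29.8563 Y92.3519 F3069
M5
G0 X129.9503 Y38.8450
M4 S445
G01 X26.1643 Y74.3719 F2021
M5
G0 X51.9805 Y21.5900
M4 S445
G01 X44.7624 Y34.0921 F2021
G01 X30.3262 Y34.0921
G01 X23.1081 Y21.5900
G01 X30.3262 Y9.0879
G01 X44.7624 Y9.0879
G01 X51.9805 Y21.5900
M5
G0 X0.0000 Y0.0000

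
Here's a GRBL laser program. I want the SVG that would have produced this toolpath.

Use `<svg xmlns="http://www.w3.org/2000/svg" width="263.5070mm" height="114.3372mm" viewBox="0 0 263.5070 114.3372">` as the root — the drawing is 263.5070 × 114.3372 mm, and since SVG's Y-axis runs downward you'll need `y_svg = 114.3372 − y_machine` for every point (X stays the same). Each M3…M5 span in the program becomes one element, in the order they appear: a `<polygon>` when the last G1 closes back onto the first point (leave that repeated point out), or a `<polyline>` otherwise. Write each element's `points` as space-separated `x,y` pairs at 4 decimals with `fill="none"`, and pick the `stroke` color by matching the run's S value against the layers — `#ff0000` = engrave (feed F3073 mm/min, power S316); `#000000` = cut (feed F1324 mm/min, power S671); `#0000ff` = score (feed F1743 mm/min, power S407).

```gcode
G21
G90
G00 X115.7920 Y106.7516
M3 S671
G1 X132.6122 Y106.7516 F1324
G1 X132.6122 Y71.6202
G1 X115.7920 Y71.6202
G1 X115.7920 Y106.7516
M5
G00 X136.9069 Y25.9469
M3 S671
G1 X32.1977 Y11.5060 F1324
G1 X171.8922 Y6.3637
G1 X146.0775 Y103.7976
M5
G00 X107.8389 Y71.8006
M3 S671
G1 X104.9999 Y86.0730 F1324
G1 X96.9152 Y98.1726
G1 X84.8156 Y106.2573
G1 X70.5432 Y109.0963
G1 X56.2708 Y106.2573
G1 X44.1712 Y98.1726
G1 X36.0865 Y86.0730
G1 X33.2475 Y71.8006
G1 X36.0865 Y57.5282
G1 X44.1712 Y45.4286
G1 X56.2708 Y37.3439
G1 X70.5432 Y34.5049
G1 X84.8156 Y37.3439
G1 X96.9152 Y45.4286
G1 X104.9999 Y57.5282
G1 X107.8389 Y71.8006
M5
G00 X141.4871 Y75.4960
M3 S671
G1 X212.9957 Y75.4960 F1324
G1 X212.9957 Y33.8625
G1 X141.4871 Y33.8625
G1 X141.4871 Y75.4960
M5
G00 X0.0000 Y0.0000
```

<svg xmlns="http://www.w3.org/2000/svg" width="263.5070mm" height="114.3372mm" viewBox="0 0 263.5070 114.3372">
  <polygon points="115.7920,7.5856 132.6122,7.5856 132.6122,42.7170 115.7920,42.7170" fill="none" stroke="#000000"/>
  <polyline points="136.9069,88.3903 32.1977,102.8312 171.8922,107.9735 146.0775,10.5396" fill="none" stroke="#000000"/>
  <polygon points="107.8389,42.5366 104.9999,28.2642 96.9152,16.1646 84.8156,8.0799 70.5432,5.2409 56.2708,8.0799 44.1712,16.1646 36.0865,28.2642 33.2475,42.5366 36.0865,56.8090 44.1712,68.9086 56.2708,76.9933 70.5432,79.8323 84.8156,76.9933 96.9152,68.9086 104.9999,56.8090" fill="none" stroke="#000000"/>
  <polygon points="141.4871,38.8412 212.9957,38.8412 212.9957,80.4747 141.4871,80.4747" fill="none" stroke="#000000"/>
</svg>

Each laser-on run becomes one SVG element. Flip Y back into SVG space with y_svg = 114.3372 − y_machine. Every run uses S671, so all elements get stroke `#000000` (cut).

Run 1: The run returns to its start, so emit a `<polygon>` with points (Y-flipped): 115.7920,7.5856 132.6122,7.5856 132.6122,42.7170 115.7920,42.7170.

Run 2: The run is open, so emit a `<polyline>` with points (Y-flipped): 136.9069,88.3903 32.1977,102.8312 171.8922,107.9735 146.0775,10.5396.

Run 3: The run returns to its start, so emit a `<polygon>` with points (Y-flipped): 107.8389,42.5366 104.9999,28.2642 96.9152,16.1646 84.8156,8.0799 70.5432,5.2409 56.2708,8.0799 44.1712,16.1646 36.0865,28.2642 33.2475,42.5366 36.0865,56.8090 44.1712,68.9086 56.2708,76.9933 70.5432,79.8323 84.8156,76.9933 96.9152,68.9086 104.9999,56.8090.

Run 4: The run returns to its start, so emit a `<polygon>` with points (Y-flipped): 141.4871,38.8412 212.9957,38.8412 212.9957,80.4747 141.4871,80.4747.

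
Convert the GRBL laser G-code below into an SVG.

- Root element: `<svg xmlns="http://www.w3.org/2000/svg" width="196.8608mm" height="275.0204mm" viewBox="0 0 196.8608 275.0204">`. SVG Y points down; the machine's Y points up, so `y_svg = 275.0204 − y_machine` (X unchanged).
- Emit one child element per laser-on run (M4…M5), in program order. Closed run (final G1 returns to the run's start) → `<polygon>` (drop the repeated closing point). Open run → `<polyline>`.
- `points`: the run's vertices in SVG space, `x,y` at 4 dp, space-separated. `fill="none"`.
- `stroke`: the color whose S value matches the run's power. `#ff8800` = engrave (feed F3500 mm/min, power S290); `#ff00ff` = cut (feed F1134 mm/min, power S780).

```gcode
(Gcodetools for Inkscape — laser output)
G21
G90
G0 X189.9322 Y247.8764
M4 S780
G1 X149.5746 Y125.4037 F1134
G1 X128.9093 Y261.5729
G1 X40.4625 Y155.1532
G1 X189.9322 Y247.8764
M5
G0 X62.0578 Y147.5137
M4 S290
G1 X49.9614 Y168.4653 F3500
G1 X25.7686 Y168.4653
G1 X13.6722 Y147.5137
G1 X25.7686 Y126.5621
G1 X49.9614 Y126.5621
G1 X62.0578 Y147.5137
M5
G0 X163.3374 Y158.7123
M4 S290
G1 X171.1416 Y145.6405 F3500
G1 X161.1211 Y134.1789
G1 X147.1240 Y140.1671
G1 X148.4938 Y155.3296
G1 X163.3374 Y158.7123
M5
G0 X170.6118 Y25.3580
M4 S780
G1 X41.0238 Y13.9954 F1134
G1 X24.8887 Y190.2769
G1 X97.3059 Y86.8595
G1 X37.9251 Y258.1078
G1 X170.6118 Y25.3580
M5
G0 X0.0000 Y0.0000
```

<svg xmlns="http://www.w3.org/2000/svg" width="196.8608mm" height="275.0204mm" viewBox="0 0 196.8608 275.0204">
  <polygon points="189.9322,27.1440 149.5746,149.6167 128.9093,13.4475 40.4625,119.8672" fill="none" stroke="#ff00ff"/>
  <polygon points="62.0578,127.5067 49.9614,106.5551 25.7686,106.5551 13.6722,127.5067 25.7686,148.4583 49.9614,148.4583" fill="none" stroke="#ff8800"/>
  <polygon points="163.3374,116.3081 171.1416,129.3799 161.1211,140.8415 147.1240,134.8533 148.4938,119.6908" fill="none" stroke="#ff8800"/>
  <polygon points="170.6118,249.6624 41.0238,261.0250 24.8887,84.7435 97.3059,188.1609 37.9251,16.9126" fill="none" stroke="#ff00ff"/>
</svg>

y_svg = 275.0204 − y_m.

[1] S780→`#ff00ff` (cut); closed run; points: 189.9322,27.1440 149.5746,149.6167 128.9093,13.4475 40.4625,119.8672

[2] S290→`#ff8800` (engrave); closed run; points: 62.0578,127.5067 49.9614,106.5551 25.7686,106.5551 13.6722,127.5067 25.7686,148.4583 49.9614,148.4583

[3] S290→`#ff8800` (engrave); closed run; points: 163.3374,116.3081 171.1416,129.3799 161.1211,140.8415 147.1240,134.8533 148.4938,119.6908

[4] S780→`#ff00ff` (cut); closed run; points: 170.6118,249.6624 41.0238,261.0250 24.8887,84.7435 97.3059,188.1609 37.9251,16.9126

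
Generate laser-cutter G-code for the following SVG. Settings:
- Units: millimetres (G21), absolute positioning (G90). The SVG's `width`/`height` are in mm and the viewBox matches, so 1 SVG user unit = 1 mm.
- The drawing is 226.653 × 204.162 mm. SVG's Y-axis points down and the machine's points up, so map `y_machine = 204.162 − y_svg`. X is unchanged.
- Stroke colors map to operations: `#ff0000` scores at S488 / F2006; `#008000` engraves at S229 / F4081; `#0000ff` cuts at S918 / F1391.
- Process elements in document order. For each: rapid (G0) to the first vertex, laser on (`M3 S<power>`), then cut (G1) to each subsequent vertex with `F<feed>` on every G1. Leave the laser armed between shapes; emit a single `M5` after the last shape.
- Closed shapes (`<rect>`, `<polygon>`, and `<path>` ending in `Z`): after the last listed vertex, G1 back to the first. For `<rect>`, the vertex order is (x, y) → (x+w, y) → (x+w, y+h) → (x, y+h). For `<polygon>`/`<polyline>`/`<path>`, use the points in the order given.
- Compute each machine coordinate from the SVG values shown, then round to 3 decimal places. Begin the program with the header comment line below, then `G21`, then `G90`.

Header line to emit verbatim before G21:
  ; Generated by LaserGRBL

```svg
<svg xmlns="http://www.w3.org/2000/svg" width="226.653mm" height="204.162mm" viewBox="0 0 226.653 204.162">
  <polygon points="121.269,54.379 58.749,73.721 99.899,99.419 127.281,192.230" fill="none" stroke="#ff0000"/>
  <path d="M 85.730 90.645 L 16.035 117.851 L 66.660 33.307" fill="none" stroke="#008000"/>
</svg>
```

viewBox `0 0 226.653 204.162` with mm width/height → 1 unit = 1 mm. Flip: y_m = 204.162 − y_svg.

**Shape 1** — `<polygon>` closed polygon, stroke `#ff0000` → score (S488, F2006). Machine vertices: (121.269,149.783) → (58.749,130.441) → (99.899,104.743) → (127.281,11.932) → (121.269,149.783). Closed: final G1 returns to the first vertex.

**Shape 2** — `<path>` open polyline, stroke `#008000` → engrave (S229, F4081). Machine vertices: (85.730,113.517) → (16.035,86.311) → (66.660,170.855). Open path.

; Generated by LaserGRBL
G21
G90
G0 X121.269 Y149.783
M3 S488
G1 X58.749 Y130.441 F2006
G1 X99.899 Y104.743 F2006
G1 X127.281 Y11.932 F2006
G1 X121.269 Y149.783 F2006
G0 X85.730 Y113.517
M3 S229
G1 X16.035 Y86.311 F4081
G1 X66.660 Y170.855 F4081
M5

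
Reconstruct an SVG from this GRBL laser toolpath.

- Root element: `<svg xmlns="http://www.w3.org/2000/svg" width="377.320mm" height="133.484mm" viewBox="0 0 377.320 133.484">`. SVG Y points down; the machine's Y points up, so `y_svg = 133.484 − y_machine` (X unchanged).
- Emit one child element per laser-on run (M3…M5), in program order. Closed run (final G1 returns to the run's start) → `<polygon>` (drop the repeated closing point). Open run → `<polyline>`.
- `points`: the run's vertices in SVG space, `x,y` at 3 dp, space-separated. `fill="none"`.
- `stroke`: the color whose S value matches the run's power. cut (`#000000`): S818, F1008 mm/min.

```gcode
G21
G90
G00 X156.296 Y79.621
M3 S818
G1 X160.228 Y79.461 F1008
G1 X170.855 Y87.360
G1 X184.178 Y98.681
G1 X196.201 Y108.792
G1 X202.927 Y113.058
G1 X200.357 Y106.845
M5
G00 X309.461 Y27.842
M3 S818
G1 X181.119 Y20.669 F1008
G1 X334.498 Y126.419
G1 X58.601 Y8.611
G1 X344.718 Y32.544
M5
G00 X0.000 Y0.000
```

Machine Y-up, SVG Y-down with viewBox height 133.484, so y_svg = 133.484 − y_machine; X carries over. Every run uses S818, so all elements get stroke `#000000` (cut).

Run 1: The run is open, so emit a `<polyline>` with points (Y-flipped): 156.296,53.863 160.228,54.023 170.855,46.124 184.178,34.803 196.201,24.692 202.927,20.426 200.357,26.639.

Run 2: The run is open, so emit a `<polyline>` with points (Y-flipped): 309.461,105.642 181.119,112.815 334.498,7.065 58.601,124.873 344.718,100.940.

<svg xmlns="http://www.w3.org/2000/svg" width="377.320mm" height="133.484mm" viewBox="0 0 377.320 133.484">
  <polyline points="156.296,53.863 160.228,54.023 170.855,46.124 184.178,34.803 196.201,24.692 202.927,20.426 200.357,26.639" fill="none" stroke="#000000"/>
  <polyline points="309.461,105.642 181.119,112.815 334.498,7.065 58.601,124.873 344.718,100.940" fill="none" stroke="#000000"/>
</svg>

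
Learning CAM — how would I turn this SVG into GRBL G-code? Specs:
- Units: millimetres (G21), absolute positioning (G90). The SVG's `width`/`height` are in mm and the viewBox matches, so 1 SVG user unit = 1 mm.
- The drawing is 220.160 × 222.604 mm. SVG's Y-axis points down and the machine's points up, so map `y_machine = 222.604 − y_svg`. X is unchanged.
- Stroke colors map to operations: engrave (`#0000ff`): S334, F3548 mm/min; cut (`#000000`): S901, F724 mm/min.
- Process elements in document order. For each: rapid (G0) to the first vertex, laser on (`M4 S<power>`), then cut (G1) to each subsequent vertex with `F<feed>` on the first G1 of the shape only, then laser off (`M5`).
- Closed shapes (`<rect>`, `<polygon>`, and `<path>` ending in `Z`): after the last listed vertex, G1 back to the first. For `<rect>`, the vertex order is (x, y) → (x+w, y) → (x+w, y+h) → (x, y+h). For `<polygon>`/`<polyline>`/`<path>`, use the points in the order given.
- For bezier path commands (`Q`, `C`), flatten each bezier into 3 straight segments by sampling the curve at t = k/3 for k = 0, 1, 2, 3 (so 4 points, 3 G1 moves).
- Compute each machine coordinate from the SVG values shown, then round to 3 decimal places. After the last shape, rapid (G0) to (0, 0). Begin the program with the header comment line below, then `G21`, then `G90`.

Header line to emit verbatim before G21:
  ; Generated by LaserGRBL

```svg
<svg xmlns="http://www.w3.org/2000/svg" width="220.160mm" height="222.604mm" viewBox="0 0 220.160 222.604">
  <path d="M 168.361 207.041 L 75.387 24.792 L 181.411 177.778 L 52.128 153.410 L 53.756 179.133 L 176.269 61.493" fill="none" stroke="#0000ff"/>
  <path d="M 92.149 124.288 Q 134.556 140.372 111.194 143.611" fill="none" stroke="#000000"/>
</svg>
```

; Generated by LaserGRBL
G21
G90
G0 X168.361 Y15.563
M4 S334
G1 X75.387 Y197.812 F3548
G1 X181.411 Y44.826
G1 X52.128 Y69.194
G1 X53.756 Y43.471
G1 X176.269 Y161.111
M5
G0 X92.149 Y98.316
M4 S901
G1 X113.113 Y89.021 F724
G1 X119.461 Y82.580
G1 X111.194 Y78.993
M5
G0 X0.000 Y0.000

viewBox `0 0 220.160 222.604` with mm width/height → 1 unit = 1 mm. Flip: y_m = 222.604 − y_svg.

**Shape 1** — `<path>` open polyline, stroke `#0000ff` → engrave (S334, F3548). Machine vertices: (168.361,15.563) → (75.387,197.812) → (181.411,44.826) → (52.128,69.194) → (53.756,43.471) → (176.269,161.111). Open path.

**Shape 2** — `<path>` quadratic bezier, stroke `#000000` → cut (S901, F724). Control points (SVG): P0=(92.149,124.288), P1=(134.556,140.372), P2=(111.194,143.611); sampled at t=k/3. Machine vertices: (92.149,98.316) → (113.113,89.021) → (119.461,82.580) → (111.194,78.993). Open path.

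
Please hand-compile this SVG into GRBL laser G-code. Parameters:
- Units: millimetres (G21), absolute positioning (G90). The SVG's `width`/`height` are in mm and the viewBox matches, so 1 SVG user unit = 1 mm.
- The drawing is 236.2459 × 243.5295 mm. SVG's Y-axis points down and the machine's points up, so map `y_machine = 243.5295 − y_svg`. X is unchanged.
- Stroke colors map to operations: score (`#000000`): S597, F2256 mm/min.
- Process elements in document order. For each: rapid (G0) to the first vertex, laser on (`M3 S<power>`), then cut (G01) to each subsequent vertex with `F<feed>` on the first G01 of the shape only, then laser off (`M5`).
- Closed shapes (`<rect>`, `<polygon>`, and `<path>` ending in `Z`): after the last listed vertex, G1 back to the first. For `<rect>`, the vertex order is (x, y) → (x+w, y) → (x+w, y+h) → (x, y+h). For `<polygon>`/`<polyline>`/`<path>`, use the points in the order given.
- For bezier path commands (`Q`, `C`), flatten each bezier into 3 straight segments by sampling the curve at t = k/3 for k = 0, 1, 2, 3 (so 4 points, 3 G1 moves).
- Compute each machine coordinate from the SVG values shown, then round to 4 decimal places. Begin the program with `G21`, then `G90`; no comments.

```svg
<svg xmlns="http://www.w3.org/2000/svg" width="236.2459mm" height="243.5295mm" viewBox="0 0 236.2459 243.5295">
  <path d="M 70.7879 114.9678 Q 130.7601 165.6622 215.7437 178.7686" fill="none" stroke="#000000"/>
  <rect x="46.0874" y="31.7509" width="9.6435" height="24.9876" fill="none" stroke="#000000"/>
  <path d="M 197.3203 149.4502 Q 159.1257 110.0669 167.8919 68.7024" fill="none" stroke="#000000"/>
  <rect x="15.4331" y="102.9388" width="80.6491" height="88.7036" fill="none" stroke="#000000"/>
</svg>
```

G21
G90
G0 X70.7879 Y128.5617
M3 S597
G01 X113.5484 Y98.9419 F2256
G01 X161.8670 Y77.6749
G01 X215.7437 Y64.7609
M5
G0 X46.0874 Y211.7786
M3 S597
G01 X55.7309 Y211.7786 F2256
G01 X55.7309 Y186.7910
G01 X46.0874 Y186.7910
G01 X46.0874 Y211.7786
M5
G0 X197.3203 Y94.0793
M3 S597
G01 X177.0751 Y120.5550 F2256
G01 X167.2656 Y147.4709
G01 X167.8919 Y174.8271
M5
G0 X15.4331 Y140.5907
M3 S597
G01 X96.0822 Y140.5907 F2256
G01 X96.0822 Y51.8871
G01 X15.4331 Y51.8871
G01 X15.4331 Y140.5907
M5

Since the viewBox matches the mm dimensions, user units are millimetres directly. The only transform is the Y-flip y_m = 243.5295 − y_svg.

Shape 1 is a quadratic bezier drawn with `<path>`. Its stroke #000000 means score at S597, F2256. After flipping Y the toolpath is (70.7879,128.5617) → (113.5484,98.9419) → (161.8670,77.6749) → (215.7437,64.7609).

Shape 2 is a rectangle drawn with `<rect>`. Its stroke #000000 means score at S597, F2256. After flipping Y the toolpath is (46.0874,211.7786) → (55.7309,211.7786) → (55.7309,186.7910) → (46.0874,186.7910) → (46.0874,211.7786), returning to the start.

Shape 3 is a quadratic bezier drawn with `<path>`. Its stroke #000000 means score at S597, F2256. After flipping Y the toolpath is (197.3203,94.0793) → (177.0751,120.5550) → (167.2656,147.4709) → (167.8919,174.8271).

Shape 4 is a rectangle drawn with `<rect>`. Its stroke #000000 means score at S597, F2256. After flipping Y the toolpath is (15.4331,140.5907) → (96.0822,140.5907) → (96.0822,51.8871) → (15.4331,51.8871) → (15.4331,140.5907), returning to the start.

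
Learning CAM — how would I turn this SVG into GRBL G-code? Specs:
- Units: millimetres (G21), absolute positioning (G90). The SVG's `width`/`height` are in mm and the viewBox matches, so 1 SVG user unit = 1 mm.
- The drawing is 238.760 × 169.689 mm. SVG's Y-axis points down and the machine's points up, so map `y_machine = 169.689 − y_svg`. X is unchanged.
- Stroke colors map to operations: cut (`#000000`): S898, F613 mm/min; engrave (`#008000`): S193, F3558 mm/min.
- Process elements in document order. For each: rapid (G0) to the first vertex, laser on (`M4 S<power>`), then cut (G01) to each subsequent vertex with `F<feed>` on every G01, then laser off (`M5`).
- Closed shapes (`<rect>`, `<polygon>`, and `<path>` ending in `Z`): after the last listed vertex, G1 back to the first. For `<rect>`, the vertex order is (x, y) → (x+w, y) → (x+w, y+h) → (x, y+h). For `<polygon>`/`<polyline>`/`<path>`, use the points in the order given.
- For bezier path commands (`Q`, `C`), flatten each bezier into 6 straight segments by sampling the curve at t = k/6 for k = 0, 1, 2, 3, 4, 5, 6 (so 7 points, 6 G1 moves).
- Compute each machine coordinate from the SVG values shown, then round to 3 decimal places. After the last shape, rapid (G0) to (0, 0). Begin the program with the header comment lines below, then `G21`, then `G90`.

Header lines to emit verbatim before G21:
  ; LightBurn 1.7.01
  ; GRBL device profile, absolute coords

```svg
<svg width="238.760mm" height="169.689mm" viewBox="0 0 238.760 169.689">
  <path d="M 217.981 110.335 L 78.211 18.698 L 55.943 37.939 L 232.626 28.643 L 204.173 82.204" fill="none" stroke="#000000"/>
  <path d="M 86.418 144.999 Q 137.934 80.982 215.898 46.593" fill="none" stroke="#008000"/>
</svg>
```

1 u = 1 mm; y_m = 169.689 − y.

[1] `<path>` open polyline, #000000→cut S898 F613: (217.981,59.354) → (78.211,150.991) → (55.943,131.750) → (232.626,141.046) → (204.173,87.485)

[2] `<path>` quadratic bezier, #008000→engrave S193 F3558: (86.418,24.690) → (104.325,45.206) → (123.701,64.076) → (144.546,81.300) → (166.861,96.878) → (190.645,110.810) → (215.898,123.096)

; LightBurn 1.7.01
; GRBL device profile, absolute coords
G21
G90
G0 X217.981 Y59.354
M4 S898
G01 X78.211 Y150.991 F613
G01 X55.943 Y131.750 F613
G01 X232.626 Y141.046 F613
G01 X204.173 Y87.485 F613
M5
G0 X86.418 Y24.690
M4 S193
G01 X104.325 Y45.206 F3558
G01 X123.701 Y64.076 F3558
G01 X144.546 Y81.300 F3558
G01 X166.861 Y96.878 F3558
G01 X190.645 Y110.810 F3558
G01 X215.898 Y123.096 F3558
M5
G0 X0.000 Y0.000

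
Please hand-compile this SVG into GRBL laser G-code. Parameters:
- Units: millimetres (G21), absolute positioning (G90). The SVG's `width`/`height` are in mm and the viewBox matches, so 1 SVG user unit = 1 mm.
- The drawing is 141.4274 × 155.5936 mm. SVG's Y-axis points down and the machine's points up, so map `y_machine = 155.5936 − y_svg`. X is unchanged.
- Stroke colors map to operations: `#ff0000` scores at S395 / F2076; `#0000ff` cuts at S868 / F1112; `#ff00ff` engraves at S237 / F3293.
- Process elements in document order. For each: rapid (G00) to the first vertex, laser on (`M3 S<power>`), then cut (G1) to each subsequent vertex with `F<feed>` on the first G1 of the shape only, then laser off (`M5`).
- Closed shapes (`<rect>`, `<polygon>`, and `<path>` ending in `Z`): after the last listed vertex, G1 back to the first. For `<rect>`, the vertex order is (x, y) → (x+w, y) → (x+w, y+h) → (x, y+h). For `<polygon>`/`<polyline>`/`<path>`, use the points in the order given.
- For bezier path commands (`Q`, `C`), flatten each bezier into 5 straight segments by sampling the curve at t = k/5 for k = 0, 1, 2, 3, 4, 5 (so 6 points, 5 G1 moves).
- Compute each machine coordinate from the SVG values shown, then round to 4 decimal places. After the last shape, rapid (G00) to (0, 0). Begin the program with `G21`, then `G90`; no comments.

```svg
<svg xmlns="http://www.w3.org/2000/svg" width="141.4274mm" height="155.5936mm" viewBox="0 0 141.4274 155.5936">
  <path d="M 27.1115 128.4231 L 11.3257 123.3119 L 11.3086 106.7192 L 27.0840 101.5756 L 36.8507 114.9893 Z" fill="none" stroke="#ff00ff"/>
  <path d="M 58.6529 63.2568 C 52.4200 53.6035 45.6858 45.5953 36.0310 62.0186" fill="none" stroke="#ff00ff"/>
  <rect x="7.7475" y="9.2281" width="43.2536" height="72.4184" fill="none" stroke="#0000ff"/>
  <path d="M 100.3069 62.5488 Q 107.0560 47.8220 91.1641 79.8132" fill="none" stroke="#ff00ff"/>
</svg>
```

Since the viewBox matches the mm dimensions, user units are millimetres directly. The only transform is the Y-flip y_m = 155.5936 − y_svg.

Shape 1 is a regular polygon drawn with `<path>`. Its stroke #ff00ff means engrave at S237, F3293. After flipping Y the toolpath is (27.1115,27.1705) → (11.3257,32.2817) → (11.3086,48.8744) → (27.0840,54.0180) → (36.8507,40.6043) → (27.1115,27.1705), returning to the start.

Shape 2 is a cubic bezier drawn with `<path>`. Its stroke #ff00ff means engrave at S237, F3293. After flipping Y the toolpath is (58.6529,92.3368) → (54.8336,97.7491) → (50.7780,101.6728) → (46.3697,103.0142) → (41.4928,100.6795) → (36.0310,93.5750).

Shape 3 is a rectangle drawn with `<rect>`. Its stroke #0000ff means cut at S868, F1112. After flipping Y the toolpath is (7.7475,146.3655) → (51.0011,146.3655) → (51.0011,73.9471) → (7.7475,73.9471) → (7.7475,146.3655), returning to the start.

Shape 4 is a quadratic bezier drawn with `<path>`. Its stroke #ff00ff means engrave at S237, F3293. After flipping Y the toolpath is (100.3069,93.0448) → (102.1009,97.0668) → (102.0836,97.3514) → (100.2551,93.8985) → (96.6152,86.7082) → (91.1641,75.7804).

G21
G90
G00 X27.1115 Y27.1705
M3 S237
G1 X11.3257 Y32.2817 F3293
G1 X11.3086 Y48.8744
G1 X27.0840 Y54.0180
G1 X36.8507 Y40.6043
G1 X27.1115 Y27.1705
M5
G00 X58.6529 Y92.3368
M3 S237
G1 X54.8336 Y97.7491 F3293
G1 X50.7780 Y101.6728
G1 X46.3697 Y103.0142
G1 X41.4928 Y100.6795
G1 X36.0310 Y93.5750
M5
G00 X7.7475 Y146.3655
M3 S868
G1 X51.0011 Y146.3655 F1112
G1 X51.0011 Y73.9471
G1 X7.7475 Y73.9471
G1 X7.7475 Y146.3655
M5
G00 X100.3069 Y93.0448
M3 S237
G1 X102.1009 Y97.0668 F3293
G1 X102.0836 Y97.3514
G1 X100.2551 Y93.8985
G1 X96.6152 Y86.7082
G1 X91.1641 Y75.7804
M5
G00 X0.0000 Y0.0000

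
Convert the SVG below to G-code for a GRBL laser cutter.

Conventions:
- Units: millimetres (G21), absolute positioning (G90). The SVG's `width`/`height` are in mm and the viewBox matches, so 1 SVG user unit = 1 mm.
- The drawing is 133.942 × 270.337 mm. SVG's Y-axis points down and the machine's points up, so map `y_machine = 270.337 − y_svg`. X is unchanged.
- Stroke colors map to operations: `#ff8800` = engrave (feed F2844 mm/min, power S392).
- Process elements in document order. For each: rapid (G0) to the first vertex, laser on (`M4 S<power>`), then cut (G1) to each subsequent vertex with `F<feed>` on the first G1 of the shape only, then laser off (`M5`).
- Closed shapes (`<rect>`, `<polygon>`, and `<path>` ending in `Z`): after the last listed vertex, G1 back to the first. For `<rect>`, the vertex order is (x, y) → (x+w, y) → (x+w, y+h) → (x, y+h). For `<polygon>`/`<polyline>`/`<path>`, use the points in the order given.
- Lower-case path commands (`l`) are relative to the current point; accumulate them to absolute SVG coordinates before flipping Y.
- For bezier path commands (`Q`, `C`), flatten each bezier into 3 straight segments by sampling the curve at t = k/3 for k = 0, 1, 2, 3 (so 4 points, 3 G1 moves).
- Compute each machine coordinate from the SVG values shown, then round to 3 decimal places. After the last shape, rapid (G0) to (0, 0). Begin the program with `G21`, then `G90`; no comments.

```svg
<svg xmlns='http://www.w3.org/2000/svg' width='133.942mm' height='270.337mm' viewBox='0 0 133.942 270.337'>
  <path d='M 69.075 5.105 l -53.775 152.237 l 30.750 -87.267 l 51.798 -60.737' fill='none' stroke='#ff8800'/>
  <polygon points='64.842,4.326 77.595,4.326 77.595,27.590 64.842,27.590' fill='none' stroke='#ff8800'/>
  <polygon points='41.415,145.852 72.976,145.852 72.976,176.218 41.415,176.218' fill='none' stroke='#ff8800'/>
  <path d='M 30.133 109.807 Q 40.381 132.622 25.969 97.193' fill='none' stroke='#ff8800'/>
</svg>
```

G21
G90
G0 X69.075 Y265.232
M4 S392
G1 X15.300 Y112.995 F2844
G1 X46.050 Y200.262
G1 X97.848 Y260.999
M5
G0 X64.842 Y266.011
M4 S392
G1 X77.595 Y266.011 F2844
G1 X77.595 Y242.747
G1 X64.842 Y242.747
G1 X64.842 Y266.011
M5
G0 X41.415 Y124.485
M4 S392
G1 X72.976 Y124.485 F2844
G1 X72.976 Y94.119
G1 X41.415 Y94.119
G1 X41.415 Y124.485
M5
G0 X30.133 Y160.530
M4 S392
G1 X34.225 Y151.792 F2844
G1 X32.837 Y155.996
G1 X25.969 Y173.144
M5
G0 X0.000 Y0.000

viewBox `0 0 133.942 270.337` with mm width/height → 1 unit = 1 mm. Flip: y_m = 270.337 − y_svg.

**Shape 1** — `<path>` open polyline, stroke `#ff8800` → engrave (S392, F2844). Machine vertices: (69.075,265.232) → (15.300,112.995) → (46.050,200.262) → (97.848,260.999). Open path.

**Shape 2** — `<polygon>` rectangle, stroke `#ff8800` → engrave (S392, F2844). Machine vertices: (64.842,266.011) → (77.595,266.011) → (77.595,242.747) → (64.842,242.747) → (64.842,266.011). Closed: final G1 returns to the first vertex.

**Shape 3** — `<polygon>` rectangle, stroke `#ff8800` → engrave (S392, F2844). Machine vertices: (41.415,124.485) → (72.976,124.485) → (72.976,94.119) → (41.415,94.119) → (41.415,124.485). Closed: final G1 returns to the first vertex.

**Shape 4** — `<path>` quadratic bezier, stroke `#ff8800` → engrave (S392, F2844). Control points (SVG): P0=(30.133,109.807), P1=(40.381,132.622), P2=(25.969,97.193); sampled at t=k/3. Machine vertices: (30.133,160.530) → (34.225,151.792) → (32.837,155.996) → (25.969,173.144). Open path.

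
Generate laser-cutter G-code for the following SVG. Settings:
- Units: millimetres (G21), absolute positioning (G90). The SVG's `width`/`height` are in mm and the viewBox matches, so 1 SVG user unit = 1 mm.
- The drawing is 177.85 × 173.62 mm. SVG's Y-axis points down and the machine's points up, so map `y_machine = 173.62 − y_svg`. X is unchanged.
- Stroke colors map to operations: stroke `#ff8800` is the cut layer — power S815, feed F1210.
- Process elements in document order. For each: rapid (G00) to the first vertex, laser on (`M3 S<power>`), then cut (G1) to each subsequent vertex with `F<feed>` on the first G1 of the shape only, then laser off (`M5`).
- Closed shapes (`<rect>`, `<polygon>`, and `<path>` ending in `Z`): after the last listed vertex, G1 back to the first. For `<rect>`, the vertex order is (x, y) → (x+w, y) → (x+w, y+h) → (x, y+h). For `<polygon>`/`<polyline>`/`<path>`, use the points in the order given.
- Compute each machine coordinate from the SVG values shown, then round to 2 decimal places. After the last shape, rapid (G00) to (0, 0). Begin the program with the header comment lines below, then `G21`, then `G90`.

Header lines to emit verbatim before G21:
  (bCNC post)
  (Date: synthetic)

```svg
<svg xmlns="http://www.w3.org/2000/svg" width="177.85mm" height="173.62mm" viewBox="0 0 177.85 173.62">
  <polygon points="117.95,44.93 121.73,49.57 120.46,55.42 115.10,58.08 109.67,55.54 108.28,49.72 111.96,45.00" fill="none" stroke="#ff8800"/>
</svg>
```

Since the viewBox matches the mm dimensions, user units are millimetres directly. The only transform is the Y-flip y_m = 173.62 − y_svg.

Shape 1 is a regular polygon drawn with `<polygon>`. Its stroke #ff8800 means cut at S815, F1210. After flipping Y the toolpath is (117.95,128.69) → (121.73,124.05) → (120.46,118.20) → (115.10,115.54) → (109.67,118.08) → (108.28,123.90) → (111.96,128.62) → (117.95,128.69), returning to the start.

(bCNC post)
(Date: synthetic)
G21
G90
G00 X117.95 Y128.69
M3 S815
G1 X121.73 Y124.05 F1210
G1 X120.46 Y118.20
G1 X115.10 Y115.54
G1 X109.67 Y118.08
G1 X108.28 Y123.90
G1 X111.96 Y128.62
G1 X117.95 Y128.69
M5
G00 X0.00 Y0.00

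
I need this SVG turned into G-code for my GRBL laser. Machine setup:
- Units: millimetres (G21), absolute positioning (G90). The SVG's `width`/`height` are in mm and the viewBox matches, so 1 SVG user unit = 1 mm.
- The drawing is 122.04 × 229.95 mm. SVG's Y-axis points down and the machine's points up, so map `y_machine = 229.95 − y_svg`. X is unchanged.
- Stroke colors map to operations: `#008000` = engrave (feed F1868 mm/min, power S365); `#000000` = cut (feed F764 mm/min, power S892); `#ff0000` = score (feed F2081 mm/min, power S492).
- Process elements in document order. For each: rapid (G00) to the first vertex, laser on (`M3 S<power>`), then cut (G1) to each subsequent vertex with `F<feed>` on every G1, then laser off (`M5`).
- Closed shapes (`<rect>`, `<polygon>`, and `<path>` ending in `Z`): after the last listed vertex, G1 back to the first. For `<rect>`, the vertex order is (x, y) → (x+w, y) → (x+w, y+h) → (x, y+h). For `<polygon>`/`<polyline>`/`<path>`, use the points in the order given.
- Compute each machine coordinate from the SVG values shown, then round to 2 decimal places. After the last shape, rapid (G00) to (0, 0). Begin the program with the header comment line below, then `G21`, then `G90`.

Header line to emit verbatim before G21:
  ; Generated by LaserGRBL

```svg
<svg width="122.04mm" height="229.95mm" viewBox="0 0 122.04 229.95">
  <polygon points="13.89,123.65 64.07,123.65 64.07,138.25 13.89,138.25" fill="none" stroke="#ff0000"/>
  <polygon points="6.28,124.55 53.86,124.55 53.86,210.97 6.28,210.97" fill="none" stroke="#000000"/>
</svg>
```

Since the viewBox matches the mm dimensions, user units are millimetres directly. The only transform is the Y-flip y_m = 229.95 − y_svg.

Shape 1 is a rectangle drawn with `<polygon>`. Its stroke #ff0000 means score at S492, F2081. After flipping Y the toolpath is (13.89,106.30) → (64.07,106.30) → (64.07,91.70) → (13.89,91.70) → (13.89,106.30), returning to the start.

Shape 2 is a rectangle drawn with `<polygon>`. Its stroke #000000 means cut at S892, F764. After flipping Y the toolpath is (6.28,105.40) → (53.86,105.40) → (53.86,18.98) → (6.28,18.98) → (6.28,105.40), returning to the start.

; Generated by LaserGRBL
G21
G90
G00 X13.89 Y106.30
M3 S492
G1 X64.07 Y106.30 F2081
G1 X64.07 Y91.70 F2081
G1 X13.89 Y91.70 F2081
G1 X13.89 Y106.30 F2081
M5
G00 X6.28 Y105.40
M3 S892
G1 X53.86 Y105.40 F764
G1 X53.86 Y18.98 F764
G1 X6.28 Y18.98 F764
G1 X6.28 Y105.40 F764
M5
G00 X0.00 Y0.00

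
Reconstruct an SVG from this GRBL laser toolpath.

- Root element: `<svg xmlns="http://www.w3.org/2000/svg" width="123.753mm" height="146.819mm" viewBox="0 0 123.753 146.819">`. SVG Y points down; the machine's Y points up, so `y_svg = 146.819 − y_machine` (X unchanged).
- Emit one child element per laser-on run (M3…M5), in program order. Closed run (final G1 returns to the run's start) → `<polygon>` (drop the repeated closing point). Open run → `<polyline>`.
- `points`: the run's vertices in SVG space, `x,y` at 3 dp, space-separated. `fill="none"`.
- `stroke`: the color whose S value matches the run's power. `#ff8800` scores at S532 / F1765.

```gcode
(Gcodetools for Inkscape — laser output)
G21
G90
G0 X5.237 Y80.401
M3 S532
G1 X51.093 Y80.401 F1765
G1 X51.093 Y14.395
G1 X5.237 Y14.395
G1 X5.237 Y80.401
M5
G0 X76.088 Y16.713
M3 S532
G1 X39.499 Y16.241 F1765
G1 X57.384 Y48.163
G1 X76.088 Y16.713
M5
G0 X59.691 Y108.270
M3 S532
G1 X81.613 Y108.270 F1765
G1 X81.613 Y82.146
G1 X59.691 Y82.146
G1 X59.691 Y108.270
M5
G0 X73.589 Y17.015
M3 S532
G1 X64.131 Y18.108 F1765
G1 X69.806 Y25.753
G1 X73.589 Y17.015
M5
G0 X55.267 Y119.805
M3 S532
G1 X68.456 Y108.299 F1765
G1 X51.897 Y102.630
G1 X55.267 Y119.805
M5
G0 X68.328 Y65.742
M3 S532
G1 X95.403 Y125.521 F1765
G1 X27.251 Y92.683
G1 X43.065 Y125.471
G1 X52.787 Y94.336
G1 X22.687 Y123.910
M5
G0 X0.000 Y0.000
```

Each laser-on run becomes one SVG element. Flip Y back into SVG space with y_svg = 146.819 − y_machine. Every run uses S532, so all elements get stroke `#ff8800` (score).

Run 1: The run returns to its start, so emit a `<polygon>` with points (Y-flipped): 5.237,66.418 51.093,66.418 51.093,132.424 5.237,132.424.

Run 2: The run returns to its start, so emit a `<polygon>` with points (Y-flipped): 76.088,130.106 39.499,130.578 57.384,98.656.

Run 3: The run returns to its start, so emit a `<polygon>` with points (Y-flipped): 59.691,38.549 81.613,38.549 81.613,64.673 59.691,64.673.

Run 4: The run returns to its start, so emit a `<polygon>` with points (Y-flipped): 73.589,129.804 64.131,128.711 69.806,121.066.

Run 5: The run returns to its start, so emit a `<polygon>` with points (Y-flipped): 55.267,27.014 68.456,38.520 51.897,44.189.

Run 6: The run is open, so emit a `<polyline>` with points (Y-flipped): 68.328,81.077 95.403,21.298 27.251,54.136 43.065,21.348 52.787,52.483 22.687,22.909.

<svg xmlns="http://www.w3.org/2000/svg" width="123.753mm" height="146.819mm" viewBox="0 0 123.753 146.819">
  <polygon points="5.237,66.418 51.093,66.418 51.093,132.424 5.237,132.424" fill="none" stroke="#ff8800"/>
  <polygon points="76.088,130.106 39.499,130.578 57.384,98.656" fill="none" stroke="#ff8800"/>
  <polygon points="59.691,38.549 81.613,38.549 81.613,64.673 59.691,64.673" fill="none" stroke="#ff8800"/>
  <polygon points="73.589,129.804 64.131,128.711 69.806,121.066" fill="none" stroke="#ff8800"/>
  <polygon points="55.267,27.014 68.456,38.520 51.897,44.189" fill="none" stroke="#ff8800"/>
  <polyline points="68.328,81.077 95.403,21.298 27.251,54.136 43.065,21.348 52.787,52.483 22.687,22.909" fill="none" stroke="#ff8800"/>
</svg>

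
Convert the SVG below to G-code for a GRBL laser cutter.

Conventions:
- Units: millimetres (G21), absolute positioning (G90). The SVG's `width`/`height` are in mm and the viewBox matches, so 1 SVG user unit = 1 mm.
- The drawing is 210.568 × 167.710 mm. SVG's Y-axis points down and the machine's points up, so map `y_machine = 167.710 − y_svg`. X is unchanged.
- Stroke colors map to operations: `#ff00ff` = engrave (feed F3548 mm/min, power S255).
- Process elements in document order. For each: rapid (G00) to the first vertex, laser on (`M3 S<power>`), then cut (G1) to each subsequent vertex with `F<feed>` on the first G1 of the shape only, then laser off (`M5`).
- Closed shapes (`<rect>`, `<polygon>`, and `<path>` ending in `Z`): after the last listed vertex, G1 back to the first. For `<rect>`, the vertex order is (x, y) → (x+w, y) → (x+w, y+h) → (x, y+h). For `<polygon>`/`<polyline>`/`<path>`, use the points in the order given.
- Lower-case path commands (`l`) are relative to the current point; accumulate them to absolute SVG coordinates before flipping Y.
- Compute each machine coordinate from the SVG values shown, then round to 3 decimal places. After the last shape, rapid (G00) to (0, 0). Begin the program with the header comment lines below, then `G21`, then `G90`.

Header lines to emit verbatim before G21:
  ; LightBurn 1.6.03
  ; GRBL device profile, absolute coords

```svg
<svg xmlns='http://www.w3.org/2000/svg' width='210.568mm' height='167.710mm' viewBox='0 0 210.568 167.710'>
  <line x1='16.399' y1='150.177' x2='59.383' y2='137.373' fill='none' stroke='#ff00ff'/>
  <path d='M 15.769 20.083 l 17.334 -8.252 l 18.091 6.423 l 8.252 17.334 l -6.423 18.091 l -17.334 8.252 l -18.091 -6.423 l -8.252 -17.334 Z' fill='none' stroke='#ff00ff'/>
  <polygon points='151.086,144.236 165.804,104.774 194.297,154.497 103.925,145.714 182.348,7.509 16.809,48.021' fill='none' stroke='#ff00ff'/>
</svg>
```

; LightBurn 1.6.03
; GRBL device profile, absolute coords
G21
G90
G00 X16.399 Y17.533
M3 S255
G1 X59.383 Y30.337 F3548
M5
G00 X15.769 Y147.627
M3 S255
G1 X33.103 Y155.879 F3548
G1 X51.194 Y149.456
G1 X59.446 Y132.122
G1 X53.023 Y114.031
G1 X35.689 Y105.779
G1 X17.598 Y112.202
G1 X9.346 Y129.536
G1 X15.769 Y147.627
M5
G00 X151.086 Y23.474
M3 S255
G1 X165.804 Y62.936 F3548
G1 X194.297 Y13.213
G1 X103.925 Y21.996
G1 X182.348 Y160.201
G1 X16.809 Y119.689
G1 X151.086 Y23.474
M5
G00 X0.000 Y0.000

1 u = 1 mm; y_m = 167.710 − y.

[1] `<line>` line segment, #ff00ff→engrave S255 F3548: (16.399,17.533) → (59.383,30.337)

[2] `<path>` regular polygon, #ff00ff→engrave S255 F3548: (15.769,147.627) → (33.103,155.879) → (51.194,149.456) → (59.446,132.122) → (53.023,114.031) → (35.689,105.779) → (17.598,112.202) → (9.346,129.536) → (15.769,147.627) (closed)

[3] `<polygon>` closed polygon, #ff00ff→engrave S255 F3548: (151.086,23.474) → (165.804,62.936) → (194.297,13.213) → (103.925,21.996) → (182.348,160.201) → (16.809,119.689) → (151.086,23.474) (closed)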